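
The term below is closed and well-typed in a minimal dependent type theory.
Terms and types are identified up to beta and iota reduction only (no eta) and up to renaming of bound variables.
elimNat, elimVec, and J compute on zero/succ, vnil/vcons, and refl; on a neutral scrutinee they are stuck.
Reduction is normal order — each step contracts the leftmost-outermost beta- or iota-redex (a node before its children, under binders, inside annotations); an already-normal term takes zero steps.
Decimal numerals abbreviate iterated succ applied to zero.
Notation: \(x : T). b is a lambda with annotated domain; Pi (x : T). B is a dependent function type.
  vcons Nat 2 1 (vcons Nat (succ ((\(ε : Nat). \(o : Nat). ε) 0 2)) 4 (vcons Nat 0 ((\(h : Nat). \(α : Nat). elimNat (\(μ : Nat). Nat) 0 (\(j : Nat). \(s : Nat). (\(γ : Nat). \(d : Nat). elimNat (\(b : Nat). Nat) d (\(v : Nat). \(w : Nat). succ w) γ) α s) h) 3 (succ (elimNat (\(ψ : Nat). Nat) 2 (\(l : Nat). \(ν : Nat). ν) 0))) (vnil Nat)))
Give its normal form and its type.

normal form:
  vcons Nat 2 1 (vcons Nat 1 4 (vcons Nat 0 9 (vnil Nat)))
the term's type:
  Vec Nat 3


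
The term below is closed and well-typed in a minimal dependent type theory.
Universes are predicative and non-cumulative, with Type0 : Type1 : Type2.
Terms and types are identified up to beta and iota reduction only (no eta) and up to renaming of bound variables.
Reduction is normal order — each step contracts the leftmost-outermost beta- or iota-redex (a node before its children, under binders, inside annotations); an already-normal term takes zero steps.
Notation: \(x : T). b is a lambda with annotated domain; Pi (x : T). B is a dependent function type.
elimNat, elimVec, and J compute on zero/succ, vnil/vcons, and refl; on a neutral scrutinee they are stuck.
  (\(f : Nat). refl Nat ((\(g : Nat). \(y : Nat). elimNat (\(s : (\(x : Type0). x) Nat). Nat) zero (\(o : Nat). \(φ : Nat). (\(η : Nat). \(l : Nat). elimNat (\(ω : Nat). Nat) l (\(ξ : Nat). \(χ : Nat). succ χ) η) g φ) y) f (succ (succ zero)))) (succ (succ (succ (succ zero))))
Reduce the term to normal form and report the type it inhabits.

reduced normal form:
  refl Nat (succ (succ (succ (succ (succ (succ (succ (succ zero))))))))
inferred type:
  Eq Nat (succ (succ (succ (succ (succ (succ (succ (succ zero)))))))) (succ (succ (succ (succ (succ (succ (succ (succ zero))))))))


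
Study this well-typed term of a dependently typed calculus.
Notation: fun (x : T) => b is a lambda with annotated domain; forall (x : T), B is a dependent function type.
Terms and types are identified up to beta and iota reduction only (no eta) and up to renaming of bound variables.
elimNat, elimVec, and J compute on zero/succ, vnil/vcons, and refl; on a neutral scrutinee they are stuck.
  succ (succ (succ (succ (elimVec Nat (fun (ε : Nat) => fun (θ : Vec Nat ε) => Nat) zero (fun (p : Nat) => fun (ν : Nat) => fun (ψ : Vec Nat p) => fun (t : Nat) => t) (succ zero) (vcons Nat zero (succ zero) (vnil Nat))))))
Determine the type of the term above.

the term's type:
  Nat


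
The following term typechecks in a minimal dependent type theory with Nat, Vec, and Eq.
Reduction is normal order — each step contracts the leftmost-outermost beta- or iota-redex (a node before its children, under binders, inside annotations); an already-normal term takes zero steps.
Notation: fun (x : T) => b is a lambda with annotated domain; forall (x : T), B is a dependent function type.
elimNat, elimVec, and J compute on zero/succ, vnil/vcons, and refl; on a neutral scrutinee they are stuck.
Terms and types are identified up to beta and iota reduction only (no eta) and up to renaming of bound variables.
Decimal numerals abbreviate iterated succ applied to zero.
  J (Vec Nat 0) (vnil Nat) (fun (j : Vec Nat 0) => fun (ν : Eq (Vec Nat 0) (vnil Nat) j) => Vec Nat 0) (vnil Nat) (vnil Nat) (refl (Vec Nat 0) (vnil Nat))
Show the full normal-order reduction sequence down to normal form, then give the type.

normal-order reduction:
  J (Vec Nat 0) (vnil Nat) (fun (j : Vec Nat 0) => fun (ν : Eq (Vec Nat 0) (vnil Nat) j) => Vec Nat 0) (vnil Nat) (vnil Nat) (refl (Vec Nat 0) (vnil Nat))
  ~> vnil Nat
type:
  Vec Nat 0


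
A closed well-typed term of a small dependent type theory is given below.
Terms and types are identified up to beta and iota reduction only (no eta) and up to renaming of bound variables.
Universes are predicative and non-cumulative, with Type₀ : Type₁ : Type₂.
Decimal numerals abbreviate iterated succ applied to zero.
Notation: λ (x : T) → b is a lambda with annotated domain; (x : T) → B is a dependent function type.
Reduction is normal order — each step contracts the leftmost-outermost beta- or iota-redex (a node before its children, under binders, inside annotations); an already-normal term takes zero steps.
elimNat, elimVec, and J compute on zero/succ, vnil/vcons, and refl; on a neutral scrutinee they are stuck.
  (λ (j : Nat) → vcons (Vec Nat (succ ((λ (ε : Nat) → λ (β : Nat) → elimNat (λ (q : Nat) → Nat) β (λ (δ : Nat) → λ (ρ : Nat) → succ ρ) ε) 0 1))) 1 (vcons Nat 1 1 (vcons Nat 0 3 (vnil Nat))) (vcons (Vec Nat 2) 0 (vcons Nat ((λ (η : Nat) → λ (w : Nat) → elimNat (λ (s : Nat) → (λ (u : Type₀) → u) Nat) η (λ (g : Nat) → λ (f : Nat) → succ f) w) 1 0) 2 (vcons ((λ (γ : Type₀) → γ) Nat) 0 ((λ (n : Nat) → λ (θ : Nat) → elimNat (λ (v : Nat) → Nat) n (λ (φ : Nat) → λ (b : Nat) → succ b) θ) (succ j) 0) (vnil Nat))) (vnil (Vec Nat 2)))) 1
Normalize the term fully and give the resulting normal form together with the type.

resulting normal form:
  vcons (Vec Nat 2) 1 (vcons Nat 1 1 (vcons Nat 0 3 (vnil Nat))) (vcons (Vec Nat 2) 0 (vcons Nat 1 2 (vcons Nat 0 2 (vnil Nat))) (vnil (Vec Nat 2)))
type:
  Vec (Vec Nat 2) 2


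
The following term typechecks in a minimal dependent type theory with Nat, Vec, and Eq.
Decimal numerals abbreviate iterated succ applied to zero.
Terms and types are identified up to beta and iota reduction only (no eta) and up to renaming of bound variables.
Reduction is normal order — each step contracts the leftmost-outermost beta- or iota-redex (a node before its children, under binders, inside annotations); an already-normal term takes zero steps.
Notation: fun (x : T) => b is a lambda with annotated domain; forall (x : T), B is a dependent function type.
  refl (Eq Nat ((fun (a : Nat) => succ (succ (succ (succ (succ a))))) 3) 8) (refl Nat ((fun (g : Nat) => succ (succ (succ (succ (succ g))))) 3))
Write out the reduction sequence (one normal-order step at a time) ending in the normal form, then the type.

normal-order reduction sequence:
  refl (Eq Nat ((fun (a : Nat) => succ (succ (succ (succ (succ a))))) 3) 8) (refl Nat ((fun (g : Nat) => succ (succ (succ (succ (succ g))))) 3))
  ~> refl (Eq Nat 8 8) (refl Nat ((fun (a : Nat) => succ (succ (succ (succ (succ a))))) 3))
  ~> refl (Eq Nat 8 8) (refl Nat 8)
inferred type:
  Eq (Eq Nat 8 8) (refl Nat 8) (refl Nat 8)


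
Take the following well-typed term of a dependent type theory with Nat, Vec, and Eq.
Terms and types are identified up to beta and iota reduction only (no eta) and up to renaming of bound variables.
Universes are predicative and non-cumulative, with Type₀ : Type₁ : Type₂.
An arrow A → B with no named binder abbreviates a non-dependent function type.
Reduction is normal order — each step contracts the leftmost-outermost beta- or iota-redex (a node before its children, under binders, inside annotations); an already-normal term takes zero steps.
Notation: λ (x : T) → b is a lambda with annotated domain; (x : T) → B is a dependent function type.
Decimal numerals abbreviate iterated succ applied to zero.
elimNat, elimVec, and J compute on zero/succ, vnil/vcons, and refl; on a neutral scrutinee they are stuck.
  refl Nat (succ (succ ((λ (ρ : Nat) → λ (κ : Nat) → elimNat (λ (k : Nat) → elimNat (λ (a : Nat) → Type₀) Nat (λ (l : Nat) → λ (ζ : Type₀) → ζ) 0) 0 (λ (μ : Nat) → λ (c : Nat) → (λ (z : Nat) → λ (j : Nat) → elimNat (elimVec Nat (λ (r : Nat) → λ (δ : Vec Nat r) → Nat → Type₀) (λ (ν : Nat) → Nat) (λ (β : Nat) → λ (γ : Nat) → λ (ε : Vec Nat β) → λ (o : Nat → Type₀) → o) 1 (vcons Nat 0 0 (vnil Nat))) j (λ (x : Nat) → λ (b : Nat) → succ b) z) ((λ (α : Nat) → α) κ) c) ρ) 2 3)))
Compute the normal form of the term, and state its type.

reduced normal form:
  refl Nat 8
the term's type:
  Eq Nat 8 8
observation: normalization takes exactly 47 steps under the normal-order strategy.


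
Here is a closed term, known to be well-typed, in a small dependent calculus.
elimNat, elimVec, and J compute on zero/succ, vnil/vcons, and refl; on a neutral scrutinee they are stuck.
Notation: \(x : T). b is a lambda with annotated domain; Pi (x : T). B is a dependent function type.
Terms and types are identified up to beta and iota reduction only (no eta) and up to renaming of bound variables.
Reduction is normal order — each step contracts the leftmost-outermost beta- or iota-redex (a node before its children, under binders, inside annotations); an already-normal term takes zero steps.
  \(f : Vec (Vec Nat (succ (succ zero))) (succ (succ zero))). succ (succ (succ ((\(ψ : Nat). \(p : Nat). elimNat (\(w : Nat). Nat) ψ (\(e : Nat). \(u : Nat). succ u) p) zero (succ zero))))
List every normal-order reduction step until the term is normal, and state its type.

reduction (normal order):
  \(f : Vec (Vec Nat (succ (succ zero))) (succ (succ zero))). succ (succ (succ ((\(ψ : Nat). \(p : Nat). elimNat (\(w : Nat). Nat) ψ (\(e : Nat). \(u : Nat). succ u) p) zero (succ zero))))
  ~> \(f : Vec (Vec Nat (succ (succ zero))) (succ (succ zero))). succ (succ (succ ((\(ψ : Nat). elimNat (\(p : Nat). Nat) zero (\(w : Nat). \(e : Nat). succ e) ψ) (succ zero))))
  ~> \(f : Vec (Vec Nat (succ (succ zero))) (succ (succ zero))). succ (succ (succ (elimNat (\(ψ : Nat). Nat) zero (\(p : Nat). \(w : Nat). succ w) (succ zero))))
  ~> \(f : Vec (Vec Nat (succ (succ zero))) (succ (succ zero))). succ (succ (succ ((\(ψ : Nat). \(p : Nat). succ p) zero (elimNat (\(w : Nat). Nat) zero (\(e : Nat). \(u : Nat). succ u) zero))))
  ~> \(f : Vec (Vec Nat (succ (succ zero))) (succ (succ zero))). succ (succ (succ ((\(ψ : Nat). succ ψ) (elimNat (\(p : Nat). Nat) zero (\(w : Nat). \(e : Nat). succ e) zero))))
  ~> \(f : Vec (Vec Nat (succ (succ zero))) (succ (succ zero))). succ (succ (succ (succ (elimNat (\(ψ : Nat). Nat) zero (\(p : Nat). \(w : Nat). succ w) zero))))
  ~> \(f : Vec (Vec Nat (succ (succ zero))) (succ (succ zero))). succ (succ (succ (succ zero)))
the term's type:
  Pi (f : Vec (Vec Nat (succ (succ zero))) (succ (succ zero))). Nat


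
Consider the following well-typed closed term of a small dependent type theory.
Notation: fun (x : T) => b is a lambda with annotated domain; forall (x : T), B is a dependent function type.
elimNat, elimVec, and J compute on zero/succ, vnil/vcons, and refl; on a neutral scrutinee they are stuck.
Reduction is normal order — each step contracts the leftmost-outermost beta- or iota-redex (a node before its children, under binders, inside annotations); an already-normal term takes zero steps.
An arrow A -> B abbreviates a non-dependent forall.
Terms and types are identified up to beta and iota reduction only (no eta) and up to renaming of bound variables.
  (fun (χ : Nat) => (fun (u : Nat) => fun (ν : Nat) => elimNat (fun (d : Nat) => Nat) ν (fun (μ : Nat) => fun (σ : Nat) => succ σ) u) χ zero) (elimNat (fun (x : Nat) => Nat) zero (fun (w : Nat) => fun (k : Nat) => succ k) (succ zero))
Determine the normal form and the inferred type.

normal form:
  succ zero
type:
  Nat


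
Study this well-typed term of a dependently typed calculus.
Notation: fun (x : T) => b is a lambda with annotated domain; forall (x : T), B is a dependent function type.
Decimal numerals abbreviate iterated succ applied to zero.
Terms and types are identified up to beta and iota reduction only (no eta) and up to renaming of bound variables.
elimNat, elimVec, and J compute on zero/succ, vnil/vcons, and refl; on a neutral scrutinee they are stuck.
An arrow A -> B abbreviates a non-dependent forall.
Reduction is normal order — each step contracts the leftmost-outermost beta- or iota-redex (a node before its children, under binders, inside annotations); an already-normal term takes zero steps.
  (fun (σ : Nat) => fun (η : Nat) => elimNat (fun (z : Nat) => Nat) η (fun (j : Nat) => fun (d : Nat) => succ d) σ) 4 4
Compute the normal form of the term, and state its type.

normal form:
  8
inferred type:
  Nat


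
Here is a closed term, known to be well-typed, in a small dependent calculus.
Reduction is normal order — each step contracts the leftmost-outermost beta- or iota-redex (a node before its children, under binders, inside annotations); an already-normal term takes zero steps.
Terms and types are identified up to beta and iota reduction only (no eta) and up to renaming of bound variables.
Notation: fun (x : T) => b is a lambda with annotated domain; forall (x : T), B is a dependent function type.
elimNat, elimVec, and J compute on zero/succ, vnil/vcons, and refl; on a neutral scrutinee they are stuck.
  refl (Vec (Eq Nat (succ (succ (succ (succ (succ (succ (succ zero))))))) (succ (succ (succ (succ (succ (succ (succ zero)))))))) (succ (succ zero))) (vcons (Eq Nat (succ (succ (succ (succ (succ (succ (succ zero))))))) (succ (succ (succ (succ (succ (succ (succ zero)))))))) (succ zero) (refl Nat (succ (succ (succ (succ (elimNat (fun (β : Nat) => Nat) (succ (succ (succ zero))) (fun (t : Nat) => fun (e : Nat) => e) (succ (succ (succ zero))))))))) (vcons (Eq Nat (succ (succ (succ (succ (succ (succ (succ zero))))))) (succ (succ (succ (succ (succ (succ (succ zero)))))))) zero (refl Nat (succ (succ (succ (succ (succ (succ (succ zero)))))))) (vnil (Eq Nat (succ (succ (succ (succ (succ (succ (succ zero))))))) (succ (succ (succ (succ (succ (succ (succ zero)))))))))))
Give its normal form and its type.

reduced normal form:
  refl (Vec (Eq Nat (succ (succ (succ (succ (succ (succ (succ zero))))))) (succ (succ (succ (succ (succ (succ (succ zero)))))))) (succ (succ zero))) (vcons (Eq Nat (succ (succ (succ (succ (succ (succ (succ zero))))))) (succ (succ (succ (succ (succ (succ (succ zero)))))))) (succ zero) (refl Nat (succ (succ (succ (succ (succ (succ (succ zero)))))))) (vcons (Eq Nat (succ (succ (succ (succ (succ (succ (succ zero))))))) (succ (succ (succ (succ (succ (succ (succ zero)))))))) zero (refl Nat (succ (succ (succ (succ (succ (succ (succ zero)))))))) (vnil (Eq Nat (succ (succ (succ (succ (succ (succ (succ zero))))))) (succ (succ (succ (succ (succ (succ (succ zero)))))))))))
inferred type:
  Eq (Vec (Eq Nat (succ (succ (succ (succ (succ (succ (succ zero))))))) (succ (succ (succ (succ (succ (succ (succ zero)))))))) (succ (succ zero))) (vcons (Eq Nat (succ (succ (succ (succ (succ (succ (succ zero))))))) (succ (succ (succ (succ (succ (succ (succ zero)))))))) (succ zero) (refl Nat (succ (succ (succ (succ (succ (succ (succ zero)))))))) (vcons (Eq Nat (succ (succ (succ (succ (succ (succ (succ zero))))))) (succ (succ (succ (succ (succ (succ (succ zero)))))))) zero (refl Nat (succ (succ (succ (succ (succ (succ (succ zero)))))))) (vnil (Eq Nat (succ (succ (succ (succ (succ (succ (succ zero))))))) (succ (succ (succ (succ (succ (succ (succ zero))))))))))) (vcons (Eq Nat (succ (succ (succ (succ (succ (succ (succ zero))))))) (succ (succ (succ (succ (succ (succ (succ zero)))))))) (succ zero) (refl Nat (succ (succ (succ (succ (succ (succ (succ zero)))))))) (vcons (Eq Nat (succ (succ (succ (succ (succ (succ (succ zero))))))) (succ (succ (succ (succ (succ (succ (succ zero)))))))) zero (refl Nat (succ (succ (succ (succ (succ (succ (succ zero)))))))) (vnil (Eq Nat (succ (succ (succ (succ (succ (succ (succ zero))))))) (succ (succ (succ (succ (succ (succ (succ zero)))))))))))
observation: 10 normal-order steps separate the term from its normal form.


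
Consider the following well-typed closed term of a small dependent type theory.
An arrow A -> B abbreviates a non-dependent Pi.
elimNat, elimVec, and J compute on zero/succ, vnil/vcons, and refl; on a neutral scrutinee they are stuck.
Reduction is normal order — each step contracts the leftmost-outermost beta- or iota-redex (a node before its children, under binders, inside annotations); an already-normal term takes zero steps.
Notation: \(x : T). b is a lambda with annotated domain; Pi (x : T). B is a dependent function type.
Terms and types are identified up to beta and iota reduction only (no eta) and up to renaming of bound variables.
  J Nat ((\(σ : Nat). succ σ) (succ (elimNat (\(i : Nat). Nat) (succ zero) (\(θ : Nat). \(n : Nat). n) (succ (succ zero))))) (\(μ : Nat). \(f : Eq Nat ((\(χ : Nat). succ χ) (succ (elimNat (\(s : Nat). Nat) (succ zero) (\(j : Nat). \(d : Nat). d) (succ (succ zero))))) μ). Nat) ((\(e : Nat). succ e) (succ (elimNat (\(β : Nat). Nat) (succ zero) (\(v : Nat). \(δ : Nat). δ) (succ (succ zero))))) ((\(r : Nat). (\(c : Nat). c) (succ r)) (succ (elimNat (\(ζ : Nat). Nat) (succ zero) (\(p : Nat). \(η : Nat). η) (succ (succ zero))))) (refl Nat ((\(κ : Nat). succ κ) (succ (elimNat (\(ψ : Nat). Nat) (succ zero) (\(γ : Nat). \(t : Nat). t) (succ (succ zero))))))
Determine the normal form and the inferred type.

normal form:
  succ (succ (succ zero))
the term's type:
  Nat


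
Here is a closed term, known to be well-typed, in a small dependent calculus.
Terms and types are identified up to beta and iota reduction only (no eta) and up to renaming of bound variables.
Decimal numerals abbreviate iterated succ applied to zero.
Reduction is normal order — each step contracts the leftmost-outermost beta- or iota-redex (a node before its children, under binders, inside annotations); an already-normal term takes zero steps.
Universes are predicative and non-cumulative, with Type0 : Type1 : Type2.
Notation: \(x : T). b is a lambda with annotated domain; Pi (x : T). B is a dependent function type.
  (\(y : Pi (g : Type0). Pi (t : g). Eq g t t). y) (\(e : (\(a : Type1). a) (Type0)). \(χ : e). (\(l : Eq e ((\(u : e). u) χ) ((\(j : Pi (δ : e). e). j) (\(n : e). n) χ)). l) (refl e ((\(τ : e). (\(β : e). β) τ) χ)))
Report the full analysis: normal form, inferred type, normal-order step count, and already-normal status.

resulting normal form:
  \(y : Type0). \(g : y). refl y g
the term's type:
  Pi (y : Type0). Pi (g : y). Eq y g g
reduction steps (normal order): 5
already normal: no
first redex: a beta-redex


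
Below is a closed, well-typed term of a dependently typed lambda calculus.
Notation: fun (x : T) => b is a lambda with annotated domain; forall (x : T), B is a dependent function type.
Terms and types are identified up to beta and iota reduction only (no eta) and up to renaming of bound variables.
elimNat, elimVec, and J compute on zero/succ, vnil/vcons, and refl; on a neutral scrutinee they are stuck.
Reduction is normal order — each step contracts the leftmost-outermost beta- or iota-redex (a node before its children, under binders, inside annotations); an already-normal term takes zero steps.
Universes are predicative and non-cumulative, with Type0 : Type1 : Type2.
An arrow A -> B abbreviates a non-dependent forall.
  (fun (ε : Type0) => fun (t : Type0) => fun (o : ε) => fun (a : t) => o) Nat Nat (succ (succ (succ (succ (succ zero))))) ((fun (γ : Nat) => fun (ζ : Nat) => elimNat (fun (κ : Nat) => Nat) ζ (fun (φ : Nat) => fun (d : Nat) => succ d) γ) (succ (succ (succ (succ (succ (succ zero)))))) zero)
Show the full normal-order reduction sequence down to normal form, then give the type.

normal-order reduction:
  (fun (ε : Type0) => fun (t : Type0) => fun (o : ε) => fun (a : t) => o) Nat Nat (succ (succ (succ (succ (succ zero))))) ((fun (γ : Nat) => fun (ζ : Nat) => elimNat (fun (κ : Nat) => Nat) ζ (fun (φ : Nat) => fun (d : Nat) => succ d) γ) (succ (succ (succ (succ (succ (succ zero)))))) zero)
  ~> (fun (ε : Type0) => fun (t : Nat) => fun (o : ε) => t) Nat (succ (succ (succ (succ (succ zero))))) ((fun (a : Nat) => fun (γ : Nat) => elimNat (fun (ζ : Nat) => Nat) γ (fun (κ : Nat) => fun (φ : Nat) => succ φ) a) (succ (succ (succ (succ (succ (succ zero)))))) zero)
  ~> (fun (ε : Nat) => fun (t : Nat) => ε) (succ (succ (succ (succ (succ zero))))) ((fun (o : Nat) => fun (a : Nat) => elimNat (fun (γ : Nat) => Nat) a (fun (ζ : Nat) => fun (κ : Nat) => succ κ) o) (succ (succ (succ (succ (succ (succ zero)))))) zero)
  ~> (fun (ε : Nat) => succ (succ (succ (succ (succ zero))))) ((fun (t : Nat) => fun (o : Nat) => elimNat (fun (a : Nat) => Nat) o (fun (γ : Nat) => fun (ζ : Nat) => succ ζ) t) (succ (succ (succ (succ (succ (succ zero)))))) zero)
  ~> succ (succ (succ (succ (succ zero))))
type:
  Nat


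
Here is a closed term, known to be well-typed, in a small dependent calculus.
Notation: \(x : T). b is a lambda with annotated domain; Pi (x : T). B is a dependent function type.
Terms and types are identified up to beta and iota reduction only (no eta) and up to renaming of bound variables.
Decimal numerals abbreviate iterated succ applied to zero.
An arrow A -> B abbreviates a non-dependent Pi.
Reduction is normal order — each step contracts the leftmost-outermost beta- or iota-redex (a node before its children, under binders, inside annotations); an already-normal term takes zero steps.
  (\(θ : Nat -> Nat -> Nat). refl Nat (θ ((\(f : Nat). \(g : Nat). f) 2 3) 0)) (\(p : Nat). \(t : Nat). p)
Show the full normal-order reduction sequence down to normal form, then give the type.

normal-order reduction sequence:
  (\(θ : Nat -> Nat -> Nat). refl Nat (θ ((\(f : Nat). \(g : Nat). f) 2 3) 0)) (\(p : Nat). \(t : Nat). p)
  ~> refl Nat ((\(θ : Nat). \(f : Nat). θ) ((\(g : Nat). \(p : Nat). g) 2 3) 0)
  ~> refl Nat ((\(θ : Nat). (\(f : Nat). \(g : Nat). f) 2 3) 0)
  ~> refl Nat ((\(θ : Nat). \(f : Nat). θ) 2 3)
  ~> refl Nat ((\(θ : Nat). 2) 3)
  ~> refl Nat 2
inferred type:
  Eq Nat 2 2


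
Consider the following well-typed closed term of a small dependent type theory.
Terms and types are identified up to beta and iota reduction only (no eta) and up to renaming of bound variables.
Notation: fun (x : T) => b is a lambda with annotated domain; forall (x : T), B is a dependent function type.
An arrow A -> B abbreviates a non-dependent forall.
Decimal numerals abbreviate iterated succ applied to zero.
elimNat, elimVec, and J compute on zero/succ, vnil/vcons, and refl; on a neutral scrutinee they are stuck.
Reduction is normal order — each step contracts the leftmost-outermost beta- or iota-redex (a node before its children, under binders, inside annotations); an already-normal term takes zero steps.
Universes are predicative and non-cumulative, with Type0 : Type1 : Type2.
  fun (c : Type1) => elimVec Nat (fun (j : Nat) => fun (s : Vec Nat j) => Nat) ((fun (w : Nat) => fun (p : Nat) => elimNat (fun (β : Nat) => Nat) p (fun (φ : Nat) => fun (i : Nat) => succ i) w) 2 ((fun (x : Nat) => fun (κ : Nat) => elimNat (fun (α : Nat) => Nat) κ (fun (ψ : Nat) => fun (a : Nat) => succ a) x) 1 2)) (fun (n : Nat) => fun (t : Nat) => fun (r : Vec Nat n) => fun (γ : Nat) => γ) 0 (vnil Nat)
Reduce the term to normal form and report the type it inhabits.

resulting normal form:
  fun (c : Type1) => 5
the term's type:
  Type1 -> Nat


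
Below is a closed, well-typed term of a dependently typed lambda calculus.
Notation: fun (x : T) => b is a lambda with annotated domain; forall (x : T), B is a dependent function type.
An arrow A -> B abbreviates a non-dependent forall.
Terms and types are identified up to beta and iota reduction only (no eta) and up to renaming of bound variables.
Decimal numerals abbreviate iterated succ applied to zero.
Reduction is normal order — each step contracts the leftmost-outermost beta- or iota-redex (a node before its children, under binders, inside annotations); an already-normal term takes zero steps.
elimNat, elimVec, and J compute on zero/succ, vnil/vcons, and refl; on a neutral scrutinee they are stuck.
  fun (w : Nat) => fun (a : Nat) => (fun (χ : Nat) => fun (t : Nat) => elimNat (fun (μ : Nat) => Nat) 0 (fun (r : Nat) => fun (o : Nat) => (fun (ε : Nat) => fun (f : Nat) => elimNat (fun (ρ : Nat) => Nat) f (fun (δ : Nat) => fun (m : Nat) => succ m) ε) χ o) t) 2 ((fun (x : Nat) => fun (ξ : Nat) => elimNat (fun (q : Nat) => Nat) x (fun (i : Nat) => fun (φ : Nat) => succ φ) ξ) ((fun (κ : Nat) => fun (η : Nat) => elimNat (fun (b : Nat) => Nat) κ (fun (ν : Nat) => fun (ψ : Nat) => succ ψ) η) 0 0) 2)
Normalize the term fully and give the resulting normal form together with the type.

resulting normal form:
  fun (w : Nat) => fun (a : Nat) => 4
type:
  Nat -> Nat -> Nat
observation: normalization takes exactly 30 steps under the normal-order strategy.


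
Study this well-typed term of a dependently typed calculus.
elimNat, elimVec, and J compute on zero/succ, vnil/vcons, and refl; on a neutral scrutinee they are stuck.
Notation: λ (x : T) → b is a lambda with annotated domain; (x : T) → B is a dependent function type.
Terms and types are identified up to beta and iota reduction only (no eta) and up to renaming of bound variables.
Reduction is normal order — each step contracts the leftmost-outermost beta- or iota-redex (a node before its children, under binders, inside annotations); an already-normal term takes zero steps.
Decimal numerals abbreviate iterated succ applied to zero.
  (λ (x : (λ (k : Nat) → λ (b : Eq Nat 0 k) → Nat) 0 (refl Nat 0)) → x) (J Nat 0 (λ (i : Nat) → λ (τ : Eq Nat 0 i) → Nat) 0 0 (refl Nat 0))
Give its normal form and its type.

normal form:
  0
type:
  Nat
observation: 2 normal-order steps separate the term from its normal form.


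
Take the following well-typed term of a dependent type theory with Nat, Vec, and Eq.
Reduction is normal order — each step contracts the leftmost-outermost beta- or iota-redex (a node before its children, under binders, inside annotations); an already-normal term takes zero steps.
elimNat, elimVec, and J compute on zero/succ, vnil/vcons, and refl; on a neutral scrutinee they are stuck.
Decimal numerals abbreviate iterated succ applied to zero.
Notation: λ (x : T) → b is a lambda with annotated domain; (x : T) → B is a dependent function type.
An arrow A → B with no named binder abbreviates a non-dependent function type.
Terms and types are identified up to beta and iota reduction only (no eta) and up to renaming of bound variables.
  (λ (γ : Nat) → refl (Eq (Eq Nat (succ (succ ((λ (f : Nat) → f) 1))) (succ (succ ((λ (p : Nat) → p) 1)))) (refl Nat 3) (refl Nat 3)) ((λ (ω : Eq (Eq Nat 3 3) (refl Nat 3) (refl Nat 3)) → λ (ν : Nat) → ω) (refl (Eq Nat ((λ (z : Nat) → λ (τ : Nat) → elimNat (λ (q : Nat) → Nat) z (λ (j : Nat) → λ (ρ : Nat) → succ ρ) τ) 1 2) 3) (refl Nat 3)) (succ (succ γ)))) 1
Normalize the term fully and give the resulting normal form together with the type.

reduced normal form:
  refl (Eq (Eq Nat 3 3) (refl Nat 3) (refl Nat 3)) (refl (Eq Nat 3 3) (refl Nat 3))
type:
  Eq (Eq (Eq Nat 3 3) (refl Nat 3) (refl Nat 3)) (refl (Eq Nat 3 3) (refl Nat 3)) (refl (Eq Nat 3 3) (refl Nat 3))


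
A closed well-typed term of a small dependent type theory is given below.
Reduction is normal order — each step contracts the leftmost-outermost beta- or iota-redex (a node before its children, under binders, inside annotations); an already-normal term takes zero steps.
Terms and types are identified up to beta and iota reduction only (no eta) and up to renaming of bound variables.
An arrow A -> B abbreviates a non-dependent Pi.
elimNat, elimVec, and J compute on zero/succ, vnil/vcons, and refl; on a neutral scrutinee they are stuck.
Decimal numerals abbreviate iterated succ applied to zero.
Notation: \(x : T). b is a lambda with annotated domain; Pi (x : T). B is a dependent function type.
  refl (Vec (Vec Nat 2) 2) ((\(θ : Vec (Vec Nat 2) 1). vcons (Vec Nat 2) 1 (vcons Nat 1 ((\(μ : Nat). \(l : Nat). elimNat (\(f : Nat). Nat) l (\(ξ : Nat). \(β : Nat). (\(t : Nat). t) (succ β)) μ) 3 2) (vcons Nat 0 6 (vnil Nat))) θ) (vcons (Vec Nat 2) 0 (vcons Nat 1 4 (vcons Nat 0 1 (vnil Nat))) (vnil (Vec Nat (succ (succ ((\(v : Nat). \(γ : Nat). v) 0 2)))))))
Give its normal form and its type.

resulting normal form:
  refl (Vec (Vec Nat 2) 2) (vcons (Vec Nat 2) 1 (vcons Nat 1 5 (vcons Nat 0 6 (vnil Nat))) (vcons (Vec Nat 2) 0 (vcons Nat 1 4 (vcons Nat 0 1 (vnil Nat))) (vnil (Vec Nat 2))))
the term's type:
  Eq (Vec (Vec Nat 2) 2) (vcons (Vec Nat 2) 1 (vcons Nat 1 5 (vcons Nat 0 6 (vnil Nat))) (vcons (Vec Nat 2) 0 (vcons Nat 1 4 (vcons Nat 0 1 (vnil Nat))) (vnil (Vec Nat 2)))) (vcons (Vec Nat 2) 1 (vcons Nat 1 5 (vcons Nat 0 6 (vnil Nat))) (vcons (Vec Nat 2) 0 (vcons Nat 1 4 (vcons Nat 0 1 (vnil Nat))) (vnil (Vec Nat 2))))


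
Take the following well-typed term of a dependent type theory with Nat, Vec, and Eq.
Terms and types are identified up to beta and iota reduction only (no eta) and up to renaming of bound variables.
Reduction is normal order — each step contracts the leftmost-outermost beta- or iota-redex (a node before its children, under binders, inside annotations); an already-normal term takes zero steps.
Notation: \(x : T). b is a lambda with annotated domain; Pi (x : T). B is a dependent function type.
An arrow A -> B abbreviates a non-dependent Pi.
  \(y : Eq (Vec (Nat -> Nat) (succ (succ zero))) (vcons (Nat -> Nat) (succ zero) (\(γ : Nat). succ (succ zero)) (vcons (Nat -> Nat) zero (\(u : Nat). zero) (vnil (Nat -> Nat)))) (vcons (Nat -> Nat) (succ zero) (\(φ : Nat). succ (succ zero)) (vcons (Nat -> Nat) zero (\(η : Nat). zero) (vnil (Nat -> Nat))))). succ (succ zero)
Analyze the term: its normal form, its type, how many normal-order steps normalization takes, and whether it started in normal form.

normal form:
  \(y : Eq (Vec (Nat -> Nat) (succ (succ zero))) (vcons (Nat -> Nat) (succ zero) (\(γ : Nat). succ (succ zero)) (vcons (Nat -> Nat) zero (\(u : Nat). zero) (vnil (Nat -> Nat)))) (vcons (Nat -> Nat) (succ zero) (\(φ : Nat). succ (succ zero)) (vcons (Nat -> Nat) zero (\(η : Nat). zero) (vnil (Nat -> Nat))))). succ (succ zero)
the term's type:
  Eq (Vec (Nat -> Nat) (succ (succ zero))) (vcons (Nat -> Nat) (succ zero) (\(y : Nat). succ (succ zero)) (vcons (Nat -> Nat) zero (\(γ : Nat). zero) (vnil (Nat -> Nat)))) (vcons (Nat -> Nat) (succ zero) (\(u : Nat). succ (succ zero)) (vcons (Nat -> Nat) zero (\(φ : Nat). zero) (vnil (Nat -> Nat)))) -> Nat
steps to reach normal form (normal order): 0
started in normal form: yes


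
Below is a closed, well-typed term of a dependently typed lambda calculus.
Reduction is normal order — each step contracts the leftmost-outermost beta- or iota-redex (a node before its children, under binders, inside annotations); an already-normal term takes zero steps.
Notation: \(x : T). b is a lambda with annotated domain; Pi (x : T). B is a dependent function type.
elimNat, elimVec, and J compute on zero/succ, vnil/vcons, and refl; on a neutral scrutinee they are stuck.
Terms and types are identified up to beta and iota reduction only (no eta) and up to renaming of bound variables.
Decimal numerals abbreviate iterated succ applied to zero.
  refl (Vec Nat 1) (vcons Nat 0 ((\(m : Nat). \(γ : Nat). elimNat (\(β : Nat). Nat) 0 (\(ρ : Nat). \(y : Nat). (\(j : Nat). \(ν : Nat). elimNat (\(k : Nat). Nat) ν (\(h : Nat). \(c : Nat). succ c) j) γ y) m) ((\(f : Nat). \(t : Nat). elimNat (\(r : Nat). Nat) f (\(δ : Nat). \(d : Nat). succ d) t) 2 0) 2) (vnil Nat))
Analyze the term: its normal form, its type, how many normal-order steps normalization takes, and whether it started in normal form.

reduced normal form:
  refl (Vec Nat 1) (vcons Nat 0 4 (vnil Nat))
the term's type:
  Eq (Vec Nat 1) (vcons Nat 0 4 (vnil Nat)) (vcons Nat 0 4 (vnil Nat))
reduction steps (normal order): 21
already normal: no
first contracted redex: a beta-redex


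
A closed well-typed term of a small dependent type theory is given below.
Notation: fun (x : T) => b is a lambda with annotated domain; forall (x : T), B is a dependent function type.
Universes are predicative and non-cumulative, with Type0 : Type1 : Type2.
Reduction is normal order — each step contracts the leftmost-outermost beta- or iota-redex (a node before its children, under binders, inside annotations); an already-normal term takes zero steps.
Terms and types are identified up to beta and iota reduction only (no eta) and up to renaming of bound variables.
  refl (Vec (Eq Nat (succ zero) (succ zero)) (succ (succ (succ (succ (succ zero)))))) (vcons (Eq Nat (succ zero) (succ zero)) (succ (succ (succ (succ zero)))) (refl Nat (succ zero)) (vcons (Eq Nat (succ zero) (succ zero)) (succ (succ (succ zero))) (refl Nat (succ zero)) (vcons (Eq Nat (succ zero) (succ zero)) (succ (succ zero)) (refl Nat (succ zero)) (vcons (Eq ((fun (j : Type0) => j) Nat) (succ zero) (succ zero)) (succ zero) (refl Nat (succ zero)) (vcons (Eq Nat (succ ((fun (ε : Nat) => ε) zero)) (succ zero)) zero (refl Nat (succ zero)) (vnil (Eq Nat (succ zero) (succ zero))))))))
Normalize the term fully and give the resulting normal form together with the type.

reduced normal form:
  refl (Vec (Eq Nat (succ zero) (succ zero)) (succ (succ (succ (succ (succ zero)))))) (vcons (Eq Nat (succ zero) (succ zero)) (succ (succ (succ (succ zero)))) (refl Nat (succ zero)) (vcons (Eq Nat (succ zero) (succ zero)) (succ (succ (succ zero))) (refl Nat (succ zero)) (vcons (Eq Nat (succ zero) (succ zero)) (succ (succ zero)) (refl Nat (succ zero)) (vcons (Eq Nat (succ zero) (succ zero)) (succ zero) (refl Nat (succ zero)) (vcons (Eq Nat (succ zero) (succ zero)) zero (refl Nat (succ zero)) (vnil (Eq Nat (succ zero) (succ zero))))))))
type:
  Eq (Vec (Eq Nat (succ zero) (succ zero)) (succ (succ (succ (succ (succ zero)))))) (vcons (Eq Nat (succ zero) (succ zero)) (succ (succ (succ (succ zero)))) (refl Nat (succ zero)) (vcons (Eq Nat (succ zero) (succ zero)) (succ (succ (succ zero))) (refl Nat (succ zero)) (vcons (Eq Nat (succ zero) (succ zero)) (succ (succ zero)) (refl Nat (succ zero)) (vcons (Eq Nat (succ zero) (succ zero)) (succ zero) (refl Nat (succ zero)) (vcons (Eq Nat (succ zero) (succ zero)) zero (refl Nat (succ zero)) (vnil (Eq Nat (succ zero) (succ zero)))))))) (vcons (Eq Nat (succ zero) (succ zero)) (succ (succ (succ (succ zero)))) (refl Nat (succ zero)) (vcons (Eq Nat (succ zero) (succ zero)) (succ (succ (succ zero))) (refl Nat (succ zero)) (vcons (Eq Nat (succ zero) (succ zero)) (succ (succ zero)) (refl Nat (succ zero)) (vcons (Eq Nat (succ zero) (succ zero)) (succ zero) (refl Nat (succ zero)) (vcons (Eq Nat (succ zero) (succ zero)) zero (refl Nat (succ zero)) (vnil (Eq Nat (succ zero) (succ zero))))))))


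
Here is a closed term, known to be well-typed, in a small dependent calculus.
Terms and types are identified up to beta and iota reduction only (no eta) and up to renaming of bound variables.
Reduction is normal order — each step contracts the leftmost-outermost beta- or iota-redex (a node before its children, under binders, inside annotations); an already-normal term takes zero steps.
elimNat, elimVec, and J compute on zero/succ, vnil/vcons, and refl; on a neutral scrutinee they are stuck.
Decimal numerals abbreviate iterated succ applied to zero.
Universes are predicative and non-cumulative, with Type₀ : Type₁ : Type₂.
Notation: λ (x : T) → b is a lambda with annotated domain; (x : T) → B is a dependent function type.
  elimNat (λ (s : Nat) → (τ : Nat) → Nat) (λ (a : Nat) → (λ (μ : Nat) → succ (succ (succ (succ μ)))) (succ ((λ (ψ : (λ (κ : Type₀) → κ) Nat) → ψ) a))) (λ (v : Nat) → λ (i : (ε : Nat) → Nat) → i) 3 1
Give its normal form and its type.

resulting normal form:
  6
type:
  Nat
observation: 13 normal-order steps normalize the term, beginning with an elimNat iota-redex.


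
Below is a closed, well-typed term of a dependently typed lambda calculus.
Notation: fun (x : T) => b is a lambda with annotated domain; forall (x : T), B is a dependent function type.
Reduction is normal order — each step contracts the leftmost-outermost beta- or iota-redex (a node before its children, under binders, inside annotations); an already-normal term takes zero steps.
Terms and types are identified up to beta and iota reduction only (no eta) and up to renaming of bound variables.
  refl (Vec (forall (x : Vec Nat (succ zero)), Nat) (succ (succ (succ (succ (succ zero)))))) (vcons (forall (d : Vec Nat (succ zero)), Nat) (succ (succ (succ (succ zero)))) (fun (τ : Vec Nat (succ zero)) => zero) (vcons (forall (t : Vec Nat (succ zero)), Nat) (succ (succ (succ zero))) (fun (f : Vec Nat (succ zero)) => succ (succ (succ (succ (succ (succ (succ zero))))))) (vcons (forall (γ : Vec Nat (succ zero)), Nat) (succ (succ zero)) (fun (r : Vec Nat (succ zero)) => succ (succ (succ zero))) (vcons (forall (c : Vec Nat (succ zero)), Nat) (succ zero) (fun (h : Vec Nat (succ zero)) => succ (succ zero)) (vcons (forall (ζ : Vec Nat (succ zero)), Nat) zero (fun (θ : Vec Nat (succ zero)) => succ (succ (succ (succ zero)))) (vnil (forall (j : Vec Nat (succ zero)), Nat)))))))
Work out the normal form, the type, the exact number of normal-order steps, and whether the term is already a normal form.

resulting normal form:
  refl (Vec (forall (x : Vec Nat (succ zero)), Nat) (succ (succ (succ (succ (succ zero)))))) (vcons (forall (d : Vec Nat (succ zero)), Nat) (succ (succ (succ (succ zero)))) (fun (τ : Vec Nat (succ zero)) => zero) (vcons (forall (t : Vec Nat (succ zero)), Nat) (succ (succ (succ zero))) (fun (f : Vec Nat (succ zero)) => succ (succ (succ (succ (succ (succ (succ zero))))))) (vcons (forall (γ : Vec Nat (succ zero)), Nat) (succ (succ zero)) (fun (r : Vec Nat (succ zero)) => succ (succ (succ zero))) (vcons (forall (c : Vec Nat (succ zero)), Nat) (succ zero) (fun (h : Vec Nat (succ zero)) => succ (succ zero)) (vcons (forall (ζ : Vec Nat (succ zero)), Nat) zero (fun (θ : Vec Nat (succ zero)) => succ (succ (succ (succ zero)))) (vnil (forall (j : Vec Nat (succ zero)), Nat)))))))
type:
  Eq (Vec (forall (x : Vec Nat (succ zero)), Nat) (succ (succ (succ (succ (succ zero)))))) (vcons (forall (d : Vec Nat (succ zero)), Nat) (succ (succ (succ (succ zero)))) (fun (τ : Vec Nat (succ zero)) => zero) (vcons (forall (t : Vec Nat (succ zero)), Nat) (succ (succ (succ zero))) (fun (f : Vec Nat (succ zero)) => succ (succ (succ (succ (succ (succ (succ zero))))))) (vcons (forall (γ : Vec Nat (succ zero)), Nat) (succ (succ zero)) (fun (r : Vec Nat (succ zero)) => succ (succ (succ zero))) (vcons (forall (c : Vec Nat (succ zero)), Nat) (succ zero) (fun (h : Vec Nat (succ zero)) => succ (succ zero)) (vcons (forall (ζ : Vec Nat (succ zero)), Nat) zero (fun (θ : Vec Nat (succ zero)) => succ (succ (succ (succ zero)))) (vnil (forall (j : Vec Nat (succ zero)), Nat))))))) (vcons (forall (z : Vec Nat (succ zero)), Nat) (succ (succ (succ (succ zero)))) (fun (l : Vec Nat (succ zero)) => zero) (vcons (forall (u : Vec Nat (succ zero)), Nat) (succ (succ (succ zero))) (fun (η : Vec Nat (succ zero)) => succ (succ (succ (succ (succ (succ (succ zero))))))) (vcons (forall (σ : Vec Nat (succ zero)), Nat) (succ (succ zero)) (fun (m : Vec Nat (succ zero)) => succ (succ (succ zero))) (vcons (forall (ξ : Vec Nat (succ zero)), Nat) (succ zero) (fun (a : Vec Nat (succ zero)) => succ (succ zero)) (vcons (forall (φ : Vec Nat (succ zero)), Nat) zero (fun (α : Vec Nat (succ zero)) => succ (succ (succ (succ zero)))) (vnil (forall (ν : Vec Nat (succ zero)), Nat)))))))
normal-order step count: 0
term was already normal: yes


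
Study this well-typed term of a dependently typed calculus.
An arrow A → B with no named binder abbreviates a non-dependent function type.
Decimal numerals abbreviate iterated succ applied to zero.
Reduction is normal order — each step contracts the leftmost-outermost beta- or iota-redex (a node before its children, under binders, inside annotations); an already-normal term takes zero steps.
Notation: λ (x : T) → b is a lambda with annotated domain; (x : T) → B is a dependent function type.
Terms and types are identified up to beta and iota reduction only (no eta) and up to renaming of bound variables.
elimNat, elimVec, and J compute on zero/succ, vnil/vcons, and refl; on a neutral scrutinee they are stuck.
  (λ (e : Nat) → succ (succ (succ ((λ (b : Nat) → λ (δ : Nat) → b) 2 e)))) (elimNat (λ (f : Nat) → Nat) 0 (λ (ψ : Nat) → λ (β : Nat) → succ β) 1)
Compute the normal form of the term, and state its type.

normal form:
  5
the term's type:
  Nat
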